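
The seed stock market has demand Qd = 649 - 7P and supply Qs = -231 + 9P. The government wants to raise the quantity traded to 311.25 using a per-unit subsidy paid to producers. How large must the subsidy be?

At Q = 311.25, invert demand for the buyer price: Pb = (649 − 311.25)/7 = 48.25; invert supply for the seller price: Ps = (311.25 − (-231))/9 = 60.25.
The subsidy must fill the gap: s = Ps − Pb = 60.25 − 48.25 = 12.

Required subsidy s = 12 per unit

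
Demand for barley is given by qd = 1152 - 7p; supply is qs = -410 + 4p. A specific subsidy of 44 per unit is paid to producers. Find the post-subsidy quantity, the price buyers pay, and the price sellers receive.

Pre-subsidy: 1152 - 7p = -410 + 4p gives p* = 142, q* = 158.
With the subsidy, sellers receive ps = pb + 44 for each unit, where pb is the price buyers pay.
Supply in terms of pb becomes qs = -410 + 4(pb + 44) = -234 + 4pb. Setting this equal to demand: 1152 - 7pb = -234 + 4pb, so pb = 126.
Sellers receive ps = 126 + 44 = 170; q' = 1152 − 7·126 = 270.

q' = 270; buyers pay 126; sellers receive 170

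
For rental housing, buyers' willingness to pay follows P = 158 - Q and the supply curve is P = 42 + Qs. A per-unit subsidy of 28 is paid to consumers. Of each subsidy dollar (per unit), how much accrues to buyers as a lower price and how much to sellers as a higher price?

Pre-subsidy: 158 - Q = 42 + Q gives Q* = 58 and P* = 100.
With the rebate, buyers effectively pay Pb = Ps − 28, where Ps is the price sellers receive.
On the curves, Pb = 158 - Q and Ps = 42 + Q; the wedge Ps − Pb = 28 gives 42 + Q − (158 - Q) = 28, so Q' = 72.
Then Pb = 158 − 1·72 = 86 and Ps = 42 + 1·72 = 114.
Buyers' price falls by P* − Pb = 100 − 86 = 14; sellers' price rises by Ps − P* = 114 − 100 = 14.

Buyers gain 14 per unit; sellers gain 14 per unit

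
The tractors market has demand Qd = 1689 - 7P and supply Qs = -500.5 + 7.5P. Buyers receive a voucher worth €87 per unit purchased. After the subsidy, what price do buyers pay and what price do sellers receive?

Pre-subsidy: 1689 - 7P = -500.5 + 7.5P gives P* = 151, Q* = 632.
With the rebate, buyers effectively pay Pb = Ps − 87, where Ps is the price sellers receive.
Demand in terms of Ps becomes Qd = 1689 − 7(Ps − 87) = 2298 - 7Ps. Setting this equal to supply: 2298 - 7Ps = -500.5 + 7.5Ps, so Ps = 193.
Buyers pay Pb = 193 − 87 = 106; Q' = -500.5 + 7.5·193 = 947.

Buyers pay €106; sellers receive €193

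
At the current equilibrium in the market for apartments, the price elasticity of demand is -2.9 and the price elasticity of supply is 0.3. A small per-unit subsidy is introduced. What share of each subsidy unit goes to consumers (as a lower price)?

For a small subsidy around the equilibrium, the benefit split depends on the relative slopes, which at a point are proportional to the elasticities.
Buyer share = εs/(εs + |εd|) = 0.3/(0.3 + 2.9) = 0.09375; seller share = |εd|/(εs + |εd|) = 0.90625.

Consumer share = 0.09375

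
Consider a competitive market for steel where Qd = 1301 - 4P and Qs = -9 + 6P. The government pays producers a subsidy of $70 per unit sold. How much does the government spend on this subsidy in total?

Pre-subsidy: 1301 - 4P = -9 + 6P gives P* = 131, Q* = 777.
With the subsidy, sellers receive Ps = Pb + 70 for each unit, where Pb is the price buyers pay.
Supply in terms of Pb becomes Qs = -9 + 6(Pb + 70) = 411 + 6Pb. Setting this equal to demand: 1301 - 4Pb = 411 + 6Pb, so Pb = 89.
Sellers receive Ps = 89 + 70 = 159; Q' = 1301 − 4·89 = 945.
Government outlay = subsidy × quantity = 70 × 945 = 66150.

Government cost = $66150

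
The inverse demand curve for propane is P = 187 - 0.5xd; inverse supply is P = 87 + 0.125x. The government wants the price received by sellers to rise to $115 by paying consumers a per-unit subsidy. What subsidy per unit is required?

Required subsidy s = $40 per unit

At a seller price of 115, quantity supplied is -696 + 8·115 = 224.
Buyers absorb 224 only when they pay Pb = 187 − 0.5·224 = 75.
s = Ps − Pb = 115 − 75 = 40.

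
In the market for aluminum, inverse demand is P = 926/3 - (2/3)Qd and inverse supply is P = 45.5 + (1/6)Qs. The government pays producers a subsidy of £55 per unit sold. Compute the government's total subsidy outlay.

Pre-subsidy: 926/3 - (2/3)Q = 45.5 + (1/6)Q gives Q* = 315.8 and P* = 1472/15.
With the subsidy, sellers receive Ps = Pb + 55 for each unit, where Pb is the price buyers pay.
On the curves, Pb = 926/3 - (2/3)Q and Ps = 45.5 + (1/6)Q; the wedge Ps − Pb = 55 gives 45.5 + (1/6)Q − (926/3 - (2/3)Q) = 55, so Q' = 381.8.
Then Pb = 926/3 − (2/3)·381.8 = 812/15 and Ps = 45.5 + (1/6)·381.8 = 1637/15.
Government outlay = subsidy × quantity = 55 × 381.8 = 20999.

Government cost = £20999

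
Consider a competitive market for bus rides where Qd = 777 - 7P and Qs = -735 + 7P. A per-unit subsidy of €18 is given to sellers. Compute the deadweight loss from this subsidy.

Deadweight loss = €567

Pre-subsidy: 777 - 7P = -735 + 7P gives P* = 108, Q* = 21.
With the subsidy, sellers receive Ps = Pb + 18 for each unit, where Pb is the price buyers pay.
Supply in terms of Pb becomes Qs = -735 + 7(Pb + 18) = -609 + 7Pb. Setting this equal to demand: 777 - 7Pb = -609 + 7Pb, so Pb = 99.
Sellers receive Ps = 99 + 18 = 117; Q' = 777 − 7·99 = 84.
The subsidy expands output by 84 − 21 = 63 past the efficient level; on those units the gap between marginal cost and willingness to pay runs from 0 up to 18.
DWL = ½ × 18 × 63 = 567.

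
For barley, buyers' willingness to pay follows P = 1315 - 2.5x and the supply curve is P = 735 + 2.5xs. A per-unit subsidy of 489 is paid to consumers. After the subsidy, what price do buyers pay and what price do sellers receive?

Buyers pay 780.5; sellers receive 1269.5

Pre-subsidy: 1315 - 2.5x = 735 + 2.5x gives x* = 116 and P* = 1025.
With the rebate, buyers effectively pay Pb = Ps − 489, where Ps is the price sellers receive.
On the curves, Pb = 1315 - 2.5x and Ps = 735 + 2.5x; the wedge Ps − Pb = 489 gives 735 + 2.5x − (1315 - 2.5x) = 489, so x' = 213.8.
Then Pb = 1315 − 2.5·213.8 = 780.5 and Ps = 735 + 2.5·213.8 = 1269.5.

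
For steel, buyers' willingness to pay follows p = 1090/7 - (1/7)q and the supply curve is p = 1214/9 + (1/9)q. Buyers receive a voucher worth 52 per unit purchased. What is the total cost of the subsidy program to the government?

Pre-subsidy: 1090/7 - (1/7)q = 1214/9 + (1/9)q gives q* = 82 and p* = 144.
With the rebate, buyers effectively pay pb = ps − 52, where ps is the price sellers receive.
On the curves, pb = 1090/7 - (1/7)q and ps = 1214/9 + (1/9)q; the wedge ps − pb = 52 gives 1214/9 + (1/9)q − (1090/7 - (1/7)q) = 52, so q' = 286.75.
Then pb = 1090/7 − (1/7)·286.75 = 114.75 and ps = 1214/9 + (1/9)·286.75 = 166.75.
Government outlay = subsidy × quantity = 52 × 286.75 = 14911.

Government cost = 14911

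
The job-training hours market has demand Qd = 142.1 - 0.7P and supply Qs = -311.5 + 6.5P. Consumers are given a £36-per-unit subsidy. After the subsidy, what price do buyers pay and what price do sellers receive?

Buyers pay £30.5; sellers receive £66.5

Pre-subsidy: 142.1 - 0.7P = -311.5 + 6.5P gives P* = 63, Q* = 98.
With the rebate, buyers effectively pay Pb = Ps − 36, where Ps is the price sellers receive.
Demand in terms of Ps becomes Qd = 142.1 − 0.7(Ps − 36) = 167.3 - 0.7Ps. Setting this equal to supply: 167.3 - 0.7Ps = -311.5 + 6.5Ps, so Ps = 66.5.
Buyers pay Pb = 66.5 − 36 = 30.5; Q' = -311.5 + 6.5·66.5 = 120.75.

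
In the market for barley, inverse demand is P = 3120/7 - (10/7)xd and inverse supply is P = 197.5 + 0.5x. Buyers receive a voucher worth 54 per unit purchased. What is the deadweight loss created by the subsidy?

Pre-subsidy: 3120/7 - (10/7)x = 197.5 + 0.5x gives x* = 3475/27 and P* = 7070/27.
With the rebate, buyers effectively pay Pb = Ps − 54, where Ps is the price sellers receive.
On the curves, Pb = 3120/7 - (10/7)x and Ps = 197.5 + 0.5x; the wedge Ps − Pb = 54 gives 197.5 + 0.5x − (3120/7 - (10/7)x) = 54, so x' = 4231/27.
Then Pb = 3120/7 − (10/7)·(4231/27) = 5990/27 and Ps = 197.5 + 0.5·(4231/27) = 7448/27.
The subsidy expands output by 4231/27 − 3475/27 = 28 past the efficient level; on those units the gap between marginal cost and willingness to pay runs from 0 up to 54.
DWL = ½ × 54 × 28 = 756.

Deadweight loss = 756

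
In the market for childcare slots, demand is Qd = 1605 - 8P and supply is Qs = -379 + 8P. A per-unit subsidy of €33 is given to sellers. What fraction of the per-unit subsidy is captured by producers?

Producer share = 0.5

Pre-subsidy: 1605 - 8P = -379 + 8P gives P* = 124, Q* = 613.
With the subsidy, sellers receive Ps = Pb + 33 for each unit, where Pb is the price buyers pay.
Supply in terms of Pb becomes Qs = -379 + 8(Pb + 33) = -115 + 8Pb. Setting this equal to demand: 1605 - 8Pb = -115 + 8Pb, so Pb = 107.5.
Sellers receive Ps = 107.5 + 33 = 140.5; Q' = 1605 − 8·107.5 = 745.
Buyers' price falls by P* − Pb = 124 − 107.5 = 16.5; sellers' price rises by Ps − P* = 140.5 − 124 = 16.5.
So producers capture 16.5/33 = 0.5 of each unit of subsidy.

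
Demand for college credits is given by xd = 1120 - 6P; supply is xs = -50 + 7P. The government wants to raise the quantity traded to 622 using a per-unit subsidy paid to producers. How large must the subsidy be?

At x = 622, invert demand for the buyer price: Pb = (1120 − 622)/6 = 83; invert supply for the seller price: Ps = (622 − (-50))/7 = 96.
The subsidy must fill the gap: s = Ps − Pb = 96 − 83 = 13.

Required subsidy s = 13 per unit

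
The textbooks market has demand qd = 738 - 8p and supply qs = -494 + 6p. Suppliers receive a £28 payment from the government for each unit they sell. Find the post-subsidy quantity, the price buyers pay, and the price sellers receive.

q' = 130; buyers pay £76; sellers receive £104

Pre-subsidy: 738 - 8p = -494 + 6p gives p* = 88, q* = 34.
With the subsidy, sellers receive ps = pb + 28 for each unit, where pb is the price buyers pay.
Supply in terms of pb becomes qs = -494 + 6(pb + 28) = -326 + 6pb. Setting this equal to demand: 738 - 8pb = -326 + 6pb, so pb = 76.
Sellers receive ps = 76 + 28 = 104; q' = 738 − 8·76 = 130.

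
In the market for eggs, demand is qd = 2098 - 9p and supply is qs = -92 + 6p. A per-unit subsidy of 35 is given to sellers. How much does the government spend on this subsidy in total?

Pre-subsidy: 2098 - 9p = -92 + 6p gives p* = 146, q* = 784.
With the subsidy, sellers receive ps = pb + 35 for each unit, where pb is the price buyers pay.
Supply in terms of pb becomes qs = -92 + 6(pb + 35) = 118 + 6pb. Setting this equal to demand: 2098 - 9pb = 118 + 6pb, so pb = 132.
Sellers receive ps = 132 + 35 = 167; q' = 2098 − 9·132 = 910.
Government outlay = subsidy × quantity = 35 × 910 = 31850.

Government cost = 31850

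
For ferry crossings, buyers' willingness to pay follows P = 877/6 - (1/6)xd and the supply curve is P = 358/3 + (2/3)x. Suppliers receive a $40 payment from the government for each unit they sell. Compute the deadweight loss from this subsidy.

Pre-subsidy: 877/6 - (1/6)x = 358/3 + (2/3)x gives x* = 32.2 and P* = 140.8.
With the subsidy, sellers receive Ps = Pb + 40 for each unit, where Pb is the price buyers pay.
On the curves, Pb = 877/6 - (1/6)x and Ps = 358/3 + (2/3)x; the wedge Ps − Pb = 40 gives 358/3 + (2/3)x − (877/6 - (1/6)x) = 40, so x' = 80.2.
Then Pb = 877/6 − (1/6)·80.2 = 132.8 and Ps = 358/3 + (2/3)·80.2 = 172.8.
The subsidy expands output by 80.2 − 32.2 = 48 past the efficient level; on those units the gap between marginal cost and willingness to pay runs from 0 up to 40.
DWL = ½ × 40 × 48 = 960.

Deadweight loss = $960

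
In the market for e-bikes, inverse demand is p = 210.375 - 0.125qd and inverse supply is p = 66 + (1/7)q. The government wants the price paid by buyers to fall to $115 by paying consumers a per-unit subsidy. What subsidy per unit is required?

At a buyer price of 115, quantity demanded is 1683 − 8·115 = 763.
Sellers supply 763 only when they receive ps = 66 + (1/7)·763 = 175.
s = ps − pb = 175 − 115 = 60.

Required subsidy s = $60 per unit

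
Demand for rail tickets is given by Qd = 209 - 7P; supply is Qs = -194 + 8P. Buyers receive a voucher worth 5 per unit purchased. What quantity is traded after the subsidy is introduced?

Q' = 39.6

Pre-subsidy: 209 - 7P = -194 + 8P gives P* = 403/15, Q* = 314/15.
With the rebate, buyers effectively pay Pb = Ps − 5, where Ps is the price sellers receive.
Demand in terms of Ps becomes Qd = 209 − 7(Ps − 5) = 244 - 7Ps. Setting this equal to supply: 244 - 7Ps = -194 + 8Ps, so Ps = 29.2.
Buyers pay Pb = 29.2 − 5 = 24.2; Q' = -194 + 8·29.2 = 39.6.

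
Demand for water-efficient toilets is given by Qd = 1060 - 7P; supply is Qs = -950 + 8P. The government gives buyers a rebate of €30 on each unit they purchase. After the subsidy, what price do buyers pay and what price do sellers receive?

Pre-subsidy: 1060 - 7P = -950 + 8P gives P* = 134, Q* = 122.
With the rebate, buyers effectively pay Pb = Ps − 30, where Ps is the price sellers receive.
Demand in terms of Ps becomes Qd = 1060 − 7(Ps − 30) = 1270 - 7Ps. Setting this equal to supply: 1270 - 7Ps = -950 + 8Ps, so Ps = 148.
Buyers pay Pb = 148 − 30 = 118; Q' = -950 + 8·148 = 234.

Buyers pay €118; sellers receive €148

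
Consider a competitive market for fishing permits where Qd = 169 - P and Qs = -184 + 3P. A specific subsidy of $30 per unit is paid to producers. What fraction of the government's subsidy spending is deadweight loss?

Pre-subsidy: 169 - P = -184 + 3P gives P* = 88.25, Q* = 80.75.
With the subsidy, sellers receive Ps = Pb + 30 for each unit, where Pb is the price buyers pay.
Supply in terms of Pb becomes Qs = -184 + 3(Pb + 30) = -94 + 3Pb. Setting this equal to demand: 169 - Pb = -94 + 3Pb, so Pb = 65.75.
Sellers receive Ps = 65.75 + 30 = 95.75; Q' = 169 − 1·65.75 = 103.25.
ΔCS = ½(80.75 + 103.25)(88.25 − 65.75) = 2070; ΔPS = ½(80.75 + 103.25)(95.75 − 88.25) = 690.
Government spending = 30 × 103.25 = 3097.5.
DWL = ½ × 30 × (103.25 − 80.75) = 337.5; fraction = 337.5 / 3097.5 = 45/413.

DWL / government spending = 45/413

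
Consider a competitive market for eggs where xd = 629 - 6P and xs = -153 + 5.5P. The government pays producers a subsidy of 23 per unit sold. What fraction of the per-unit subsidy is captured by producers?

Pre-subsidy: 629 - 6P = -153 + 5.5P gives P* = 68, x* = 221.
With the subsidy, sellers receive Ps = Pb + 23 for each unit, where Pb is the price buyers pay.
Supply in terms of Pb becomes xs = -153 + 5.5(Pb + 23) = -26.5 + 5.5Pb. Setting this equal to demand: 629 - 6Pb = -26.5 + 5.5Pb, so Pb = 57.
Sellers receive Ps = 57 + 23 = 80; x' = 629 − 6·57 = 287.
Buyers' price falls by P* − Pb = 68 − 57 = 11; sellers' price rises by Ps − P* = 80 − 68 = 12.
So producers capture 12/23 = 12/23 of each unit of subsidy.

Producer share = 12/23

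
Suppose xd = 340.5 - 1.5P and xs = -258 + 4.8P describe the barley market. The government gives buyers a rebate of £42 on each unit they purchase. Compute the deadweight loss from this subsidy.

Pre-subsidy: 340.5 - 1.5P = -258 + 4.8P gives P* = 95, x* = 198.
With the rebate, buyers effectively pay Pb = Ps − 42, where Ps is the price sellers receive.
Demand in terms of Ps becomes xd = 340.5 − 1.5(Ps − 42) = 403.5 - 1.5Ps. Setting this equal to supply: 403.5 - 1.5Ps = -258 + 4.8Ps, so Ps = 105.
Buyers pay Pb = 105 − 42 = 63; x' = -258 + 4.8·105 = 246.
The subsidy expands output by 246 − 198 = 48 past the efficient level; on those units the gap between marginal cost and willingness to pay runs from 0 up to 42.
DWL = ½ × 42 × 48 = 1008.

Deadweight loss = £1008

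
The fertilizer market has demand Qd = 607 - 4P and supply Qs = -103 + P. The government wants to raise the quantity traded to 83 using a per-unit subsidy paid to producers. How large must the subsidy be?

At Q = 83, invert demand for the buyer price: Pb = (607 − 83)/4 = 131; invert supply for the seller price: Ps = (83 − (-103))/1 = 186.
The subsidy must fill the gap: s = Ps − Pb = 186 − 131 = 55.

Required subsidy s = 55 per unit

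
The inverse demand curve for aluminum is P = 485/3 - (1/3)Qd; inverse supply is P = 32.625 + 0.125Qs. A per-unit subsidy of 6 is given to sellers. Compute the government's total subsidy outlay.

Government cost = 19446/11

Pre-subsidy: 485/3 - (1/3)Q = 32.625 + 0.125Q gives Q* = 3097/11 and P* = 746/11.
With the subsidy, sellers receive Ps = Pb + 6 for each unit, where Pb is the price buyers pay.
On the curves, Pb = 485/3 - (1/3)Q and Ps = 32.625 + 0.125Q; the wedge Ps − Pb = 6 gives 32.625 + 0.125Q − (485/3 - (1/3)Q) = 6, so Q' = 3241/11.
Then Pb = 485/3 − (1/3)·(3241/11) = 698/11 and Ps = 32.625 + 0.125·(3241/11) = 764/11.
Government outlay = subsidy × quantity = 6 × 3241/11 = 19446/11.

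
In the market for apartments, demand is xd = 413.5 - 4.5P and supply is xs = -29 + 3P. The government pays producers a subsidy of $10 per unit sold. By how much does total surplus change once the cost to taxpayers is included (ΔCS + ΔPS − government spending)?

Net change in total surplus = -$90

Pre-subsidy: 413.5 - 4.5P = -29 + 3P gives P* = 59, x* = 148.
With the subsidy, sellers receive Ps = Pb + 10 for each unit, where Pb is the price buyers pay.
Supply in terms of Pb becomes xs = -29 + 3(Pb + 10) = 1 + 3Pb. Setting this equal to demand: 413.5 - 4.5Pb = 1 + 3Pb, so Pb = 55.
Sellers receive Ps = 55 + 10 = 65; x' = 413.5 − 4.5·55 = 166.
ΔCS = ½(148 + 166)(59 − 55) = 628; ΔPS = ½(148 + 166)(65 − 59) = 942.
Government spending = 10 × 166 = 1660.
Net change = 628 + 942 − 1660 = -90. The loss equals the DWL triangle ½·10·18.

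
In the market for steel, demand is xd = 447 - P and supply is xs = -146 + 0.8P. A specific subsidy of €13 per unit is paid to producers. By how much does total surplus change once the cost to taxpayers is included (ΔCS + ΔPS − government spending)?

Net change in total surplus = -338/9

Pre-subsidy: 447 - P = -146 + 0.8P gives P* = 2965/9, x* = 1058/9.
With the subsidy, sellers receive Ps = Pb + 13 for each unit, where Pb is the price buyers pay.
Supply in terms of Pb becomes xs = -146 + 0.8(Pb + 13) = -135.6 + 0.8Pb. Setting this equal to demand: 447 - Pb = -135.6 + 0.8Pb, so Pb = 971/3.
Sellers receive Ps = 971/3 + 13 = 1010/3; x' = 447 − 1·(971/3) = 370/3.
ΔCS = ½(1058/9 + 370/3)(2965/9 − 971/3) = 56368/81; ΔPS = ½(1058/9 + 370/3)(1010/3 − 2965/9) = 70460/81.
Government spending = 13 × 370/3 = 4810/3.
Net change = 56368/81 + 70460/81 − 4810/3 = -338/9. The loss equals the DWL triangle ½·13·52/9.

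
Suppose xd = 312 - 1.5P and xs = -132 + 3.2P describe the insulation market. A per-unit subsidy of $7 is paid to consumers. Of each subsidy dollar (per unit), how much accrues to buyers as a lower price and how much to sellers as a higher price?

Buyers gain 224/47 per unit; sellers gain 105/47 per unit

Pre-subsidy: 312 - 1.5P = -132 + 3.2P gives P* = 4440/47, x* = 8004/47.
With the rebate, buyers effectively pay Pb = Ps − 7, where Ps is the price sellers receive.
Demand in terms of Ps becomes xd = 312 − 1.5(Ps − 7) = 322.5 - 1.5Ps. Setting this equal to supply: 322.5 - 1.5Ps = -132 + 3.2Ps, so Ps = 4545/47.
Buyers pay Pb = 4545/47 − 7 = 4216/47; x' = -132 + 3.2·(4545/47) = 8340/47.
Buyers' price falls by P* − Pb = 4440/47 − 4216/47 = 224/47; sellers' price rises by Ps − P* = 4545/47 − 4440/47 = 105/47.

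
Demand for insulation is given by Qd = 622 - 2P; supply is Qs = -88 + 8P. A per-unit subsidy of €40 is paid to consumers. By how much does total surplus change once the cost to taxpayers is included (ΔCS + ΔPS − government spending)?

Pre-subsidy: 622 - 2P = -88 + 8P gives P* = 71, Q* = 480.
With the rebate, buyers effectively pay Pb = Ps − 40, where Ps is the price sellers receive.
Demand in terms of Ps becomes Qd = 622 − 2(Ps − 40) = 702 - 2Ps. Setting this equal to supply: 702 - 2Ps = -88 + 8Ps, so Ps = 79.
Buyers pay Pb = 79 − 40 = 39; Q' = -88 + 8·79 = 544.
ΔCS = ½(480 + 544)(71 − 39) = 16384; ΔPS = ½(480 + 544)(79 − 71) = 4096.
Government spending = 40 × 544 = 21760.
Net change = 16384 + 4096 − 21760 = -1280. The loss equals the DWL triangle ½·40·64.

Net change in total surplus = -€1280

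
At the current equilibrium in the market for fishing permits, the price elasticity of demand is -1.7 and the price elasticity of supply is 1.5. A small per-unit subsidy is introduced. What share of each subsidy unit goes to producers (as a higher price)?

Producer share = 0.53125

For a small subsidy around the equilibrium, the benefit split depends on the relative slopes, which at a point are proportional to the elasticities.
Buyer share = εs/(εs + |εd|) = 1.5/(1.5 + 1.7) = 0.46875; seller share = |εd|/(εs + |εd|) = 0.53125.
So producers capture 0.53125 of the subsidy.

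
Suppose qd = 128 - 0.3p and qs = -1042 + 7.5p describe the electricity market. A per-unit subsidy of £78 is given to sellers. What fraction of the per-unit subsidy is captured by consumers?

Consumer share = 25/26

Pre-subsidy: 128 - 0.3p = -1042 + 7.5p gives p* = 150, q* = 83.
With the subsidy, sellers receive ps = pb + 78 for each unit, where pb is the price buyers pay.
Supply in terms of pb becomes qs = -1042 + 7.5(pb + 78) = -457 + 7.5pb. Setting this equal to demand: 128 - 0.3pb = -457 + 7.5pb, so pb = 75.
Sellers receive ps = 75 + 78 = 153; q' = 128 − 0.3·75 = 105.5.
Buyers' price falls by p* − pb = 150 − 75 = 75; sellers' price rises by ps − p* = 153 − 150 = 3.
So consumers capture 75/78 = 25/26 of each unit of subsidy.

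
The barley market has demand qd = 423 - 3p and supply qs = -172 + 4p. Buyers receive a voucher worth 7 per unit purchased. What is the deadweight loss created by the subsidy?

Deadweight loss = 42

Pre-subsidy: 423 - 3p = -172 + 4p gives p* = 85, q* = 168.
With the rebate, buyers effectively pay pb = ps − 7, where ps is the price sellers receive.
Demand in terms of ps becomes qd = 423 − 3(ps − 7) = 444 - 3ps. Setting this equal to supply: 444 - 3ps = -172 + 4ps, so ps = 88.
Buyers pay pb = 88 − 7 = 81; q' = -172 + 4·88 = 180.
The subsidy expands output by 180 − 168 = 12 past the efficient level; on those units the gap between marginal cost and willingness to pay runs from 0 up to 7.
DWL = ½ × 7 × 12 = 42.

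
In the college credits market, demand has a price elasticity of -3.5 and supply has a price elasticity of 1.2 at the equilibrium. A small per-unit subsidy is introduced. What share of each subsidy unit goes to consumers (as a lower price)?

For a small subsidy around the equilibrium, the benefit split depends on the relative slopes, which at a point are proportional to the elasticities.
Buyer share = εs/(εs + |εd|) = 1.2/(1.2 + 3.5) = 12/47; seller share = |εd|/(εs + |εd|) = 35/47.

Consumer share = 12/47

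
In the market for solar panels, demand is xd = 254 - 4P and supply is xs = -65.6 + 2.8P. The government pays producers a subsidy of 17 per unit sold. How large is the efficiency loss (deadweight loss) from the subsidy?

Deadweight loss = 238

Pre-subsidy: 254 - 4P = -65.6 + 2.8P gives P* = 47, x* = 66.
With the subsidy, sellers receive Ps = Pb + 17 for each unit, where Pb is the price buyers pay.
Supply in terms of Pb becomes xs = -65.6 + 2.8(Pb + 17) = -18 + 2.8Pb. Setting this equal to demand: 254 - 4Pb = -18 + 2.8Pb, so Pb = 40.
Sellers receive Ps = 40 + 17 = 57; x' = 254 − 4·40 = 94.
The subsidy expands output by 94 − 66 = 28 past the efficient level; on those units the gap between marginal cost and willingness to pay runs from 0 up to 17.
DWL = ½ × 17 × 28 = 238.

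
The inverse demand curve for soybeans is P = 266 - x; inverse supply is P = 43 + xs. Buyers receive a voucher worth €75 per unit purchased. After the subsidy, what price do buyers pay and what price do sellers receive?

Buyers pay €117; sellers receive €192

Pre-subsidy: 266 - x = 43 + x gives x* = 111.5 and P* = 154.5.
With the rebate, buyers effectively pay Pb = Ps − 75, where Ps is the price sellers receive.
On the curves, Pb = 266 - x and Ps = 43 + x; the wedge Ps − Pb = 75 gives 43 + x − (266 - x) = 75, so x' = 149.
Then Pb = 266 − 1·149 = 117 and Ps = 43 + 1·149 = 192.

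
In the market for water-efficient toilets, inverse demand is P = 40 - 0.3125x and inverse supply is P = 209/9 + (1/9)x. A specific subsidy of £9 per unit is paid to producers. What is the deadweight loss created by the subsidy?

Pre-subsidy: 40 - 0.3125x = 209/9 + (1/9)x gives x* = 2416/61 and P* = 1685/61.
With the subsidy, sellers receive Ps = Pb + 9 for each unit, where Pb is the price buyers pay.
On the curves, Pb = 40 - 0.3125x and Ps = 209/9 + (1/9)x; the wedge Ps − Pb = 9 gives 209/9 + (1/9)x − (40 - 0.3125x) = 9, so x' = 3712/61.
Then Pb = 40 − 0.3125·(3712/61) = 1280/61 and Ps = 209/9 + (1/9)·(3712/61) = 1829/61.
The subsidy expands output by 3712/61 − 2416/61 = 1296/61 past the efficient level; on those units the gap between marginal cost and willingness to pay runs from 0 up to 9.
DWL = ½ × 9 × 1296/61 = 5832/61.

Deadweight loss = 5832/61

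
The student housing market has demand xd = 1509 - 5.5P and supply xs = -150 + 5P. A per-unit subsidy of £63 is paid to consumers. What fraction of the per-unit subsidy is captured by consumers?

Pre-subsidy: 1509 - 5.5P = -150 + 5P gives P* = 158, x* = 640.
With the rebate, buyers effectively pay Pb = Ps − 63, where Ps is the price sellers receive.
Demand in terms of Ps becomes xd = 1509 − 5.5(Ps − 63) = 1855.5 - 5.5Ps. Setting this equal to supply: 1855.5 - 5.5Ps = -150 + 5Ps, so Ps = 191.
Buyers pay Pb = 191 − 63 = 128; x' = -150 + 5·191 = 805.
Buyers' price falls by P* − Pb = 158 − 128 = 30; sellers' price rises by Ps − P* = 191 − 158 = 33.
So consumers capture 30/63 = 10/21 of each unit of subsidy.

Consumer share = 10/21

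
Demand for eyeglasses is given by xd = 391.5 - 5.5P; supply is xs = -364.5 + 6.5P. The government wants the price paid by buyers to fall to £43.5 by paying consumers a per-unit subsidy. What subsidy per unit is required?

Required subsidy s = £36 per unit

At a buyer price of 43.5, quantity demanded is 391.5 − 5.5·43.5 = 152.25.
Sellers supply 152.25 only when they receive Ps with -364.5 + 6.5·Ps = 152.25, i.e. Ps = 79.5.
s = Ps − Pb = 79.5 − 43.5 = 36.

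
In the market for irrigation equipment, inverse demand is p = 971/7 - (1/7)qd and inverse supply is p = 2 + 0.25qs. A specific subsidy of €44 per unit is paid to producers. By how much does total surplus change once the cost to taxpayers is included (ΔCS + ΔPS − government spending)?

Pre-subsidy: 971/7 - (1/7)q = 2 + 0.25q gives q* = 348 and p* = 89.
With the subsidy, sellers receive ps = pb + 44 for each unit, where pb is the price buyers pay.
On the curves, pb = 971/7 - (1/7)q and ps = 2 + 0.25q; the wedge ps − pb = 44 gives 2 + 0.25q − (971/7 - (1/7)q) = 44, so q' = 460.
Then pb = 971/7 − (1/7)·460 = 73 and ps = 2 + 0.25·460 = 117.
ΔCS = ½(348 + 460)(89 − 73) = 6464; ΔPS = ½(348 + 460)(117 − 89) = 11312.
Government spending = 44 × 460 = 20240.
Net change = 6464 + 11312 − 20240 = -2464. The loss equals the DWL triangle ½·44·112.

Net change in total surplus = -€2464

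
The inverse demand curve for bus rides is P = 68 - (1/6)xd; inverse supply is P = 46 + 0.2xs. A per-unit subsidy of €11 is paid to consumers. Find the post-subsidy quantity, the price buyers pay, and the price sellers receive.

x' = 90; buyers pay €53; sellers receive €64

Pre-subsidy: 68 - (1/6)x = 46 + 0.2x gives x* = 60 and P* = 58.
With the rebate, buyers effectively pay Pb = Ps − 11, where Ps is the price sellers receive.
On the curves, Pb = 68 - (1/6)x and Ps = 46 + 0.2x; the wedge Ps − Pb = 11 gives 46 + 0.2x − (68 - (1/6)x) = 11, so x' = 90.
Then Pb = 68 − (1/6)·90 = 53 and Ps = 46 + 0.2·90 = 64.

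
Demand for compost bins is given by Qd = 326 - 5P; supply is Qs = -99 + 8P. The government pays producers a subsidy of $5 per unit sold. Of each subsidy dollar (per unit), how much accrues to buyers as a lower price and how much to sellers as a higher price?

Buyers gain 40/13 per unit; sellers gain 25/13 per unit

Pre-subsidy: 326 - 5P = -99 + 8P gives P* = 425/13, Q* = 2113/13.
With the subsidy, sellers receive Ps = Pb + 5 for each unit, where Pb is the price buyers pay.
Supply in terms of Pb becomes Qs = -99 + 8(Pb + 5) = -59 + 8Pb. Setting this equal to demand: 326 - 5Pb = -59 + 8Pb, so Pb = 385/13.
Sellers receive Ps = 385/13 + 5 = 450/13; Q' = 326 − 5·(385/13) = 2313/13.
Buyers' price falls by P* − Pb = 425/13 − 385/13 = 40/13; sellers' price rises by Ps − P* = 450/13 − 425/13 = 25/13.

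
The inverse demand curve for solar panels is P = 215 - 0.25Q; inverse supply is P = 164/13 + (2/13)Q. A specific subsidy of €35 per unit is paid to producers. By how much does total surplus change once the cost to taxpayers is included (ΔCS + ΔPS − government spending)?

Net change in total surplus = -4550/3

Pre-subsidy: 215 - 0.25Q = 164/13 + (2/13)Q gives Q* = 3508/7 and P* = 628/7.
With the subsidy, sellers receive Ps = Pb + 35 for each unit, where Pb is the price buyers pay.
On the curves, Pb = 215 - 0.25Q and Ps = 164/13 + (2/13)Q; the wedge Ps − Pb = 35 gives 164/13 + (2/13)Q − (215 - 0.25Q) = 35, so Q' = 12344/21.
Then Pb = 215 − 0.25·(12344/21) = 1429/21 and Ps = 164/13 + (2/13)·(12344/21) = 2164/21.
ΔCS = ½(3508/7 + 12344/21)(628/7 − 1429/21) = 743210/63; ΔPS = ½(3508/7 + 12344/21)(2164/21 − 628/7) = 457360/63.
Government spending = 35 × 12344/21 = 61720/3.
Net change = 743210/63 + 457360/63 − 61720/3 = -4550/3. The loss equals the DWL triangle ½·35·260/3.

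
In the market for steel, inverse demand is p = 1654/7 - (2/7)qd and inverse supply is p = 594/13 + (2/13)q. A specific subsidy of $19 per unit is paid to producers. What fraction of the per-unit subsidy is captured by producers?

Pre-subsidy: 1654/7 - (2/7)q = 594/13 + (2/13)q gives q* = 433.6 and p* = 112.4.
With the subsidy, sellers receive ps = pb + 19 for each unit, where pb is the price buyers pay.
On the curves, pb = 1654/7 - (2/7)q and ps = 594/13 + (2/13)q; the wedge ps − pb = 19 gives 594/13 + (2/13)q − (1654/7 - (2/7)q) = 19, so q' = 476.825.
Then pb = 1654/7 − (2/7)·476.825 = 100.05 and ps = 594/13 + (2/13)·476.825 = 119.05.
Buyers' price falls by p* − pb = 112.4 − 100.05 = 12.35; sellers' price rises by ps − p* = 119.05 − 112.4 = 6.65.
So producers capture 6.65/19 = 0.35 of each unit of subsidy.

Producer share = 0.35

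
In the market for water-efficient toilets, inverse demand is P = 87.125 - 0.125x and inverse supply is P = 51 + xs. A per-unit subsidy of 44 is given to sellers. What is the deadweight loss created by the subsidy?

Deadweight loss = 7744/9

Pre-subsidy: 87.125 - 0.125x = 51 + x gives x* = 289/9 and P* = 748/9.
With the subsidy, sellers receive Ps = Pb + 44 for each unit, where Pb is the price buyers pay.
On the curves, Pb = 87.125 - 0.125x and Ps = 51 + x; the wedge Ps − Pb = 44 gives 51 + x − (87.125 - 0.125x) = 44, so x' = 641/9.
Then Pb = 87.125 − 0.125·(641/9) = 704/9 and Ps = 51 + 1·(641/9) = 1100/9.
The subsidy expands output by 641/9 − 289/9 = 352/9 past the efficient level; on those units the gap between marginal cost and willingness to pay runs from 0 up to 44.
DWL = ½ × 44 × 352/9 = 7744/9.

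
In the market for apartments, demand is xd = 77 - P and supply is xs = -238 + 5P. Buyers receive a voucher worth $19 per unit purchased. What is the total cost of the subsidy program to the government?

Government cost = 2299/3

Pre-subsidy: 77 - P = -238 + 5P gives P* = 52.5, x* = 24.5.
With the rebate, buyers effectively pay Pb = Ps − 19, where Ps is the price sellers receive.
Demand in terms of Ps becomes xd = 77 − 1(Ps − 19) = 96 - Ps. Setting this equal to supply: 96 - Ps = -238 + 5Ps, so Ps = 167/3.
Buyers pay Pb = 167/3 − 19 = 110/3; x' = -238 + 5·(167/3) = 121/3.
Government outlay = subsidy × quantity = 19 × 121/3 = 2299/3.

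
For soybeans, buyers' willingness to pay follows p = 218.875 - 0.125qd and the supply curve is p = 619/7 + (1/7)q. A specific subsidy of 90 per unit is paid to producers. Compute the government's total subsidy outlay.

Pre-subsidy: 218.875 - 0.125q = 619/7 + (1/7)q gives q* = 487 and p* = 158.
With the subsidy, sellers receive ps = pb + 90 for each unit, where pb is the price buyers pay.
On the curves, pb = 218.875 - 0.125q and ps = 619/7 + (1/7)q; the wedge ps − pb = 90 gives 619/7 + (1/7)q − (218.875 - 0.125q) = 90, so q' = 823.
Then pb = 218.875 − 0.125·823 = 116 and ps = 619/7 + (1/7)·823 = 206.
Government outlay = subsidy × quantity = 90 × 823 = 74070.

Government cost = 74070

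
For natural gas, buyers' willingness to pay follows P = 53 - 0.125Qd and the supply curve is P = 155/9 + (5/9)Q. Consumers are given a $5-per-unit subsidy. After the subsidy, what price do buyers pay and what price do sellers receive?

Pre-subsidy: 53 - 0.125Q = 155/9 + (5/9)Q gives Q* = 368/7 and P* = 325/7.
With the rebate, buyers effectively pay Pb = Ps − 5, where Ps is the price sellers receive.
On the curves, Pb = 53 - 0.125Q and Ps = 155/9 + (5/9)Q; the wedge Ps − Pb = 5 gives 155/9 + (5/9)Q − (53 - 0.125Q) = 5, so Q' = 2936/49.
Then Pb = 53 − 0.125·(2936/49) = 2230/49 and Ps = 155/9 + (5/9)·(2936/49) = 2475/49.

Buyers pay 2230/49; sellers receive 2475/49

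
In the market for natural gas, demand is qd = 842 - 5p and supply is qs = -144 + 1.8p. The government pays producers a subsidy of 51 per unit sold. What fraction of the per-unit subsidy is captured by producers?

Pre-subsidy: 842 - 5p = -144 + 1.8p gives p* = 145, q* = 117.
With the subsidy, sellers receive ps = pb + 51 for each unit, where pb is the price buyers pay.
Supply in terms of pb becomes qs = -144 + 1.8(pb + 51) = -52.2 + 1.8pb. Setting this equal to demand: 842 - 5pb = -52.2 + 1.8pb, so pb = 131.5.
Sellers receive ps = 131.5 + 51 = 182.5; q' = 842 − 5·131.5 = 184.5.
Buyers' price falls by p* − pb = 145 − 131.5 = 13.5; sellers' price rises by ps − p* = 182.5 − 145 = 37.5.
So producers capture 37.5/51 = 25/34 of each unit of subsidy.

Producer share = 25/34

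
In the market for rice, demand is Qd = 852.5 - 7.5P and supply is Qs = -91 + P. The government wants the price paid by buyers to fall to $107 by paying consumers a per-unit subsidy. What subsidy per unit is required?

Required subsidy s = $34 per unit

At a buyer price of 107, quantity demanded is 852.5 − 7.5·107 = 50.
Sellers supply 50 only when they receive Ps with -91 + 1·Ps = 50, i.e. Ps = 141.
s = Ps − Pb = 141 − 107 = 34.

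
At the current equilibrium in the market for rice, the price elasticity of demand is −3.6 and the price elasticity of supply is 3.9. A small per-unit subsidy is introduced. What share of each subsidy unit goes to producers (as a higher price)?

For a small subsidy around the equilibrium, the benefit split depends on the relative slopes, which at a point are proportional to the elasticities.
Buyer share = εs/(εs + |εd|) = 3.9/(3.9 + 3.6) = 0.52; seller share = |εd|/(εs + |εd|) = 0.48.
So producers capture 0.48 of the subsidy.

Producer share = 0.48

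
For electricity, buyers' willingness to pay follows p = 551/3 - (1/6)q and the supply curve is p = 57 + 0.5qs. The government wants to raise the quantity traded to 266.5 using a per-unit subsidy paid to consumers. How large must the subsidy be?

At q = 266.5, from the demand curve buyers pay pb = 551/3 − (1/6)·266.5 = 139.25; from the supply curve sellers need ps = 57 + 0.5·266.5 = 190.25.
The subsidy must fill the gap: s = ps − pb = 190.25 − 139.25 = 51.

Required subsidy s = 51 per unit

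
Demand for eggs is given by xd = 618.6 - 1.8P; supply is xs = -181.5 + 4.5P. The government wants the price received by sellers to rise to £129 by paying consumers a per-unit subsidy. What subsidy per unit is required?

At a seller price of 129, quantity supplied is -181.5 + 4.5·129 = 399.
Buyers absorb 399 only when they pay Pb with 618.6 − 1.8·Pb = 399, i.e. Pb = 122.
s = Ps − Pb = 129 − 122 = 7.

Required subsidy s = £7 per unit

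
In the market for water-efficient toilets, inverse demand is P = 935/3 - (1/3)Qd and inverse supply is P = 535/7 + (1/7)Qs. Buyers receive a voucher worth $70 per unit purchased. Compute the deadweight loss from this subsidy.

Deadweight loss = $5145

Pre-subsidy: 935/3 - (1/3)Q = 535/7 + (1/7)Q gives Q* = 494 and P* = 147.
With the rebate, buyers effectively pay Pb = Ps − 70, where Ps is the price sellers receive.
On the curves, Pb = 935/3 - (1/3)Q and Ps = 535/7 + (1/7)Q; the wedge Ps − Pb = 70 gives 535/7 + (1/7)Q − (935/3 - (1/3)Q) = 70, so Q' = 641.
Then Pb = 935/3 − (1/3)·641 = 98 and Ps = 535/7 + (1/7)·641 = 168.
The subsidy expands output by 641 − 494 = 147 past the efficient level; on those units the gap between marginal cost and willingness to pay runs from 0 up to 70.
DWL = ½ × 70 × 147 = 5145.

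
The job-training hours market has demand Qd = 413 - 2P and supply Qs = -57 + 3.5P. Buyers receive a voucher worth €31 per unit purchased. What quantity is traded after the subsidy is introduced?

Q' = 3097/11

Pre-subsidy: 413 - 2P = -57 + 3.5P gives P* = 940/11, Q* = 2663/11.
With the rebate, buyers effectively pay Pb = Ps − 31, where Ps is the price sellers receive.
Demand in terms of Ps becomes Qd = 413 − 2(Ps − 31) = 475 - 2Ps. Setting this equal to supply: 475 - 2Ps = -57 + 3.5Ps, so Ps = 1064/11.
Buyers pay Pb = 1064/11 − 31 = 723/11; Q' = -57 + 3.5·(1064/11) = 3097/11.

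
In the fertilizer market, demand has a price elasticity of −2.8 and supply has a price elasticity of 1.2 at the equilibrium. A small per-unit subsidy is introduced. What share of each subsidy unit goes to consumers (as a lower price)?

Consumer share = 0.3

For a small subsidy around the equilibrium, the benefit split depends on the relative slopes, which at a point are proportional to the elasticities.
Buyer share = εs/(εs + |εd|) = 1.2/(1.2 + 2.8) = 0.3; seller share = |εd|/(εs + |εd|) = 0.7.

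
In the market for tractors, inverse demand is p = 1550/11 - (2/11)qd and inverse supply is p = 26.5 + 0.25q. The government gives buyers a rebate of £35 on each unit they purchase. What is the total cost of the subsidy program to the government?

Pre-subsidy: 1550/11 - (2/11)q = 26.5 + 0.25q gives q* = 5034/19 and p* = 1762/19.
With the rebate, buyers effectively pay pb = ps − 35, where ps is the price sellers receive.
On the curves, pb = 1550/11 - (2/11)q and ps = 26.5 + 0.25q; the wedge ps − pb = 35 gives 26.5 + 0.25q − (1550/11 - (2/11)q) = 35, so q' = 346.
Then pb = 1550/11 − (2/11)·346 = 78 and ps = 26.5 + 0.25·346 = 113.
Government outlay = subsidy × quantity = 35 × 346 = 12110.

Government cost = £12110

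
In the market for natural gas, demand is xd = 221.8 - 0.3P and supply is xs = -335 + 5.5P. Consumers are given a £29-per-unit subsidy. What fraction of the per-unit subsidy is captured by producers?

Pre-subsidy: 221.8 - 0.3P = -335 + 5.5P gives P* = 96, x* = 193.
With the rebate, buyers effectively pay Pb = Ps − 29, where Ps is the price sellers receive.
Demand in terms of Ps becomes xd = 221.8 − 0.3(Ps − 29) = 230.5 - 0.3Ps. Setting this equal to supply: 230.5 - 0.3Ps = -335 + 5.5Ps, so Ps = 97.5.
Buyers pay Pb = 97.5 − 29 = 68.5; x' = -335 + 5.5·97.5 = 201.25.
Buyers' price falls by P* − Pb = 96 − 68.5 = 27.5; sellers' price rises by Ps − P* = 97.5 − 96 = 1.5.
So producers capture 1.5/29 = 3/58 of each unit of subsidy.

Producer share = 3/58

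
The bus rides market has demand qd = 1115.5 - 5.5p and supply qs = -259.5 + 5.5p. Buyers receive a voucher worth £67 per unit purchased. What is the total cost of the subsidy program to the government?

Pre-subsidy: 1115.5 - 5.5p = -259.5 + 5.5p gives p* = 125, q* = 428.
With the rebate, buyers effectively pay pb = ps − 67, where ps is the price sellers receive.
Demand in terms of ps becomes qd = 1115.5 − 5.5(ps − 67) = 1484 - 5.5ps. Setting this equal to supply: 1484 - 5.5ps = -259.5 + 5.5ps, so ps = 158.5.
Buyers pay pb = 158.5 − 67 = 91.5; q' = -259.5 + 5.5·158.5 = 612.25.
Government outlay = subsidy × quantity = 67 × 612.25 = 41020.75.

Government cost = £41020.75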